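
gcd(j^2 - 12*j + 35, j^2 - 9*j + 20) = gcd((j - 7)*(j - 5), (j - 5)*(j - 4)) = j - 5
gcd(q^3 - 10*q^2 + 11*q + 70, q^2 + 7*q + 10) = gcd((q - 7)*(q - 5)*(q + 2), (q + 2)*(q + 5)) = q + 2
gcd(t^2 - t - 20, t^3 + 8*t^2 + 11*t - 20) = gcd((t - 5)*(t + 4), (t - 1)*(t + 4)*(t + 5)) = t + 4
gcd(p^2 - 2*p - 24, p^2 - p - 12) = 1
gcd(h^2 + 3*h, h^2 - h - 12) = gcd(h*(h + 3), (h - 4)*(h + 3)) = h + 3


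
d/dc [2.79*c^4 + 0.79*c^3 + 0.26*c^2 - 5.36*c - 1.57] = 11.16*c^3 + 2.37*c^2 + 0.52*c - 5.36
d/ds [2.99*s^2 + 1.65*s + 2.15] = 5.98*s + 1.65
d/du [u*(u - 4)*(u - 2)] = 3*u^2 - 12*u + 8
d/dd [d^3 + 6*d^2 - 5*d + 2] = 3*d^2 + 12*d - 5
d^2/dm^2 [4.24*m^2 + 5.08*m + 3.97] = 8.48000000000000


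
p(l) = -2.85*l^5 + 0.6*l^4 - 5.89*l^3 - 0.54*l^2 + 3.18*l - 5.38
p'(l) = -14.25*l^4 + 2.4*l^3 - 17.67*l^2 - 1.08*l + 3.18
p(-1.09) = 3.37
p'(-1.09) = -39.86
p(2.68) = -477.18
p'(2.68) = -815.54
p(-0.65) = -5.62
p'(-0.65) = -6.79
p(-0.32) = -6.24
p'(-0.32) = 1.49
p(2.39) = -283.94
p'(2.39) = -532.52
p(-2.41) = 318.21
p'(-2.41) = -611.15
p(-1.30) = 14.81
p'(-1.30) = -71.25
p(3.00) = -803.68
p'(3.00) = -1248.54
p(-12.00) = 731669.42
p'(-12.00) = -302163.54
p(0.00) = -5.38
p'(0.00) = 3.18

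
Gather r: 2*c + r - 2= 2*c + r - 2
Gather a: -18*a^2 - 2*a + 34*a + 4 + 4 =-18*a^2 + 32*a + 8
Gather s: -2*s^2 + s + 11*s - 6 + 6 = -2*s^2 + 12*s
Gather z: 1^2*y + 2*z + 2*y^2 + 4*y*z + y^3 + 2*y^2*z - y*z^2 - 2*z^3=y^3 + 2*y^2 - y*z^2 + y - 2*z^3 + z*(2*y^2 + 4*y + 2)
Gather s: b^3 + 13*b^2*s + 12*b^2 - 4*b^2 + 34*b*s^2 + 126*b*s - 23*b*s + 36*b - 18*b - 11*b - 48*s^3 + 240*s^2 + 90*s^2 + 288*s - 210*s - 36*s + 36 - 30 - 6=b^3 + 8*b^2 + 7*b - 48*s^3 + s^2*(34*b + 330) + s*(13*b^2 + 103*b + 42)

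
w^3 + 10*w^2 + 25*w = w*(w + 5)^2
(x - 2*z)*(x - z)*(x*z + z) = x^3*z - 3*x^2*z^2 + x^2*z + 2*x*z^3 - 3*x*z^2 + 2*z^3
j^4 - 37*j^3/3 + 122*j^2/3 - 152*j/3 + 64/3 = (j - 8)*(j - 2)*(j - 4/3)*(j - 1)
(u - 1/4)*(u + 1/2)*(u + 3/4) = u^3 + u^2 + u/16 - 3/32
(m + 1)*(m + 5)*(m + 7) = m^3 + 13*m^2 + 47*m + 35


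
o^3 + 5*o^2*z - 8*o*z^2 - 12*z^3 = (o - 2*z)*(o + z)*(o + 6*z)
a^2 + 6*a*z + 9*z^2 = (a + 3*z)^2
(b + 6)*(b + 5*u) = b^2 + 5*b*u + 6*b + 30*u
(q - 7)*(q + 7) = q^2 - 49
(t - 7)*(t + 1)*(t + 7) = t^3 + t^2 - 49*t - 49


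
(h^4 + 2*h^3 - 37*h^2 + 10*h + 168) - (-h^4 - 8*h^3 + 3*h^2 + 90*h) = 2*h^4 + 10*h^3 - 40*h^2 - 80*h + 168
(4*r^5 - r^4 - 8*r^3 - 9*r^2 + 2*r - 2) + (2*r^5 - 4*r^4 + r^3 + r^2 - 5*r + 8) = 6*r^5 - 5*r^4 - 7*r^3 - 8*r^2 - 3*r + 6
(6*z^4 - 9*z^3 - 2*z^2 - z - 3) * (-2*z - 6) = -12*z^5 - 18*z^4 + 58*z^3 + 14*z^2 + 12*z + 18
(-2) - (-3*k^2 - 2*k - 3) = 3*k^2 + 2*k + 1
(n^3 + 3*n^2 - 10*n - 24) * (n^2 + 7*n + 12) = n^5 + 10*n^4 + 23*n^3 - 58*n^2 - 288*n - 288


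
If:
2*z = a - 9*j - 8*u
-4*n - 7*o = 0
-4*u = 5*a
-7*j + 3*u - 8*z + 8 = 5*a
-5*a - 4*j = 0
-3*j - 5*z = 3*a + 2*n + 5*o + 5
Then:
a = 8/89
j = -10/89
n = 3094/267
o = -1768/267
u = -10/89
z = 1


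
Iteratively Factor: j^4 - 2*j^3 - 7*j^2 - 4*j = (j)*(j^3 - 2*j^2 - 7*j - 4) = j*(j + 1)*(j^2 - 3*j - 4) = j*(j - 4)*(j + 1)*(j + 1)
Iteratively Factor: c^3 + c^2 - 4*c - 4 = (c + 2)*(c^2 - c - 2) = (c - 2)*(c + 2)*(c + 1)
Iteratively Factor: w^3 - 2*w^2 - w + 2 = (w - 1)*(w^2 - w - 2) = (w - 2)*(w - 1)*(w + 1)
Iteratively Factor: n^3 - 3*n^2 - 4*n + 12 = (n + 2)*(n^2 - 5*n + 6) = (n - 2)*(n + 2)*(n - 3)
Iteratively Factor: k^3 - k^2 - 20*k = (k - 5)*(k^2 + 4*k) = k*(k - 5)*(k + 4)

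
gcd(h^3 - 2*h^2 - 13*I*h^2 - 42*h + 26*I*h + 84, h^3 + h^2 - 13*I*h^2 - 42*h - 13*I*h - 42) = h^2 - 13*I*h - 42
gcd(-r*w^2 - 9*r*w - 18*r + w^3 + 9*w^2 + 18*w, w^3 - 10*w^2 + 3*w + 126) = w + 3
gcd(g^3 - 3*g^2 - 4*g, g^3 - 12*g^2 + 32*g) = g^2 - 4*g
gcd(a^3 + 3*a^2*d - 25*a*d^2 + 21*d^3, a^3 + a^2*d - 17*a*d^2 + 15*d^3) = a^2 - 4*a*d + 3*d^2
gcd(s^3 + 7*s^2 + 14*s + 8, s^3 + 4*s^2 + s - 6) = s + 2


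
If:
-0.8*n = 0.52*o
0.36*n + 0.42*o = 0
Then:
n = 0.00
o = 0.00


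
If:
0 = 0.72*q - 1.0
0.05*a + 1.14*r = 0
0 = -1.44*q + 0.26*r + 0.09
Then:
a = -167.49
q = 1.39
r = 7.35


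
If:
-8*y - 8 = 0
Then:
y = -1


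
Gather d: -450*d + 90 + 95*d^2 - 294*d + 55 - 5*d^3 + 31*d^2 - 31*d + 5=-5*d^3 + 126*d^2 - 775*d + 150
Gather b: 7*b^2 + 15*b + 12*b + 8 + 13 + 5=7*b^2 + 27*b + 26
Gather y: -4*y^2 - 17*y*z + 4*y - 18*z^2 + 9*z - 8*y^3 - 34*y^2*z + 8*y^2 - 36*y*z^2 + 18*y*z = -8*y^3 + y^2*(4 - 34*z) + y*(-36*z^2 + z + 4) - 18*z^2 + 9*z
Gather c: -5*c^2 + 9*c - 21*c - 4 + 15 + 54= -5*c^2 - 12*c + 65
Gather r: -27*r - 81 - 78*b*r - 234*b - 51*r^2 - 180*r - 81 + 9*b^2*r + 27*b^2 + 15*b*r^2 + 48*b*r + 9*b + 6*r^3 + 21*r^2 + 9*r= 27*b^2 - 225*b + 6*r^3 + r^2*(15*b - 30) + r*(9*b^2 - 30*b - 198) - 162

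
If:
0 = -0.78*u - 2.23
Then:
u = -2.86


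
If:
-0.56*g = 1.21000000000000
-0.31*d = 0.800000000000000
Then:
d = -2.58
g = -2.16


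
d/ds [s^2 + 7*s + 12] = 2*s + 7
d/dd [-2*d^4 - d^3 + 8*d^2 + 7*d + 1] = -8*d^3 - 3*d^2 + 16*d + 7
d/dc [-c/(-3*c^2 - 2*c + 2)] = (-3*c^2 - 2)/(9*c^4 + 12*c^3 - 8*c^2 - 8*c + 4)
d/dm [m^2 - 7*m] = 2*m - 7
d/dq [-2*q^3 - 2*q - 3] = -6*q^2 - 2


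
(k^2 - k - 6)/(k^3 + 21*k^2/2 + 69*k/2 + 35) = 2*(k - 3)/(2*k^2 + 17*k + 35)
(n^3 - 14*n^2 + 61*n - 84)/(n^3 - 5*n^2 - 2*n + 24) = (n - 7)/(n + 2)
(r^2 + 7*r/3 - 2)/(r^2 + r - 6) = (r - 2/3)/(r - 2)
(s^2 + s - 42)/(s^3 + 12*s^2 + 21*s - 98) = (s - 6)/(s^2 + 5*s - 14)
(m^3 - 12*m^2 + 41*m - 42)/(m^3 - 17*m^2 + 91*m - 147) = (m - 2)/(m - 7)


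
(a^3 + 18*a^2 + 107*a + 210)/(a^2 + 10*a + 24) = (a^2 + 12*a + 35)/(a + 4)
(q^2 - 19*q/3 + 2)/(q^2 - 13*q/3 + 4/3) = (q - 6)/(q - 4)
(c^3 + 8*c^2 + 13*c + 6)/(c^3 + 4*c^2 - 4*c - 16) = (c^3 + 8*c^2 + 13*c + 6)/(c^3 + 4*c^2 - 4*c - 16)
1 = 1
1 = 1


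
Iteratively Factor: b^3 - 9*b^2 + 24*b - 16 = (b - 4)*(b^2 - 5*b + 4) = (b - 4)*(b - 1)*(b - 4)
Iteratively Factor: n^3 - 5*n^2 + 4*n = (n - 1)*(n^2 - 4*n) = n*(n - 1)*(n - 4)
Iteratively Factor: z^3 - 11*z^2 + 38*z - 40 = (z - 2)*(z^2 - 9*z + 20) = (z - 5)*(z - 2)*(z - 4)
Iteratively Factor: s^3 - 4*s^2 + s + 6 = (s + 1)*(s^2 - 5*s + 6) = (s - 2)*(s + 1)*(s - 3)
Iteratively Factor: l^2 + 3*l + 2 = (l + 2)*(l + 1)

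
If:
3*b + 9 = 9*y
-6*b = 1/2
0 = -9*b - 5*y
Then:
No Solution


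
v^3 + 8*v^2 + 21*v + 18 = (v + 2)*(v + 3)^2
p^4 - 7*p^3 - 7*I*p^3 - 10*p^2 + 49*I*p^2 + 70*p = p*(p - 7)*(p - 5*I)*(p - 2*I)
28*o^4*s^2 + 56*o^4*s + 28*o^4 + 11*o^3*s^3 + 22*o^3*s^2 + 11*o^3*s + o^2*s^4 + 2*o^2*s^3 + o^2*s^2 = (4*o + s)*(7*o + s)*(o*s + o)^2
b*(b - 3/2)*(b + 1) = b^3 - b^2/2 - 3*b/2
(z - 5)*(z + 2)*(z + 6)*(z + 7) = z^4 + 10*z^3 - 7*z^2 - 256*z - 420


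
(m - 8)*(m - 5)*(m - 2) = m^3 - 15*m^2 + 66*m - 80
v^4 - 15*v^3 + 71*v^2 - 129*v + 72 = (v - 8)*(v - 3)^2*(v - 1)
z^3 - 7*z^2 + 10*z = z*(z - 5)*(z - 2)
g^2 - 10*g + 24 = (g - 6)*(g - 4)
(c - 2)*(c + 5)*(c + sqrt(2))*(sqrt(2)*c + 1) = sqrt(2)*c^4 + 3*c^3 + 3*sqrt(2)*c^3 - 9*sqrt(2)*c^2 + 9*c^2 - 30*c + 3*sqrt(2)*c - 10*sqrt(2)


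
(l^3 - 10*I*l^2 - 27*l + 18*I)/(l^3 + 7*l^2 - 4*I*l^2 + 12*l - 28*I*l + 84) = (l^2 - 4*I*l - 3)/(l^2 + l*(7 + 2*I) + 14*I)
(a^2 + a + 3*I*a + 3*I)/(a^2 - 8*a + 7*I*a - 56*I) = (a^2 + a*(1 + 3*I) + 3*I)/(a^2 + a*(-8 + 7*I) - 56*I)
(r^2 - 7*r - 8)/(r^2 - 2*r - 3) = (r - 8)/(r - 3)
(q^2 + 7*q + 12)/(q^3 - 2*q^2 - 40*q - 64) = (q + 3)/(q^2 - 6*q - 16)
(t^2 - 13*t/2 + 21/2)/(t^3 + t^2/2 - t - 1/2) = (2*t^2 - 13*t + 21)/(2*t^3 + t^2 - 2*t - 1)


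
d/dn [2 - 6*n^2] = -12*n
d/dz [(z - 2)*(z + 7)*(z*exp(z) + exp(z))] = (z^3 + 9*z^2 + 3*z - 23)*exp(z)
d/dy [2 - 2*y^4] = -8*y^3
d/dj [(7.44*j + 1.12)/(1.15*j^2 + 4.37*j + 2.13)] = (-8.556*j^2 - 2.576*j + 10.9528)/(1.3225*j^4 + 10.051*j^3 + 23.9959*j^2 + 18.6162*j + 4.5369)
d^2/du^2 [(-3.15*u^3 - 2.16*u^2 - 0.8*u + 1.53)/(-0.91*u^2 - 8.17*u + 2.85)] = (7.105427357601e-15*u^5 + 2.8421709430404e-14*u^4 + 406.064176*u^3 - 414.067248*u^2 + 97.7135040000001*u - 139.843344)/(0.753571*u^6 + 20.296731*u^5 + 175.144242*u^4 + 418.205143*u^3 - 548.52867*u^2 + 199.082475*u - 23.149125)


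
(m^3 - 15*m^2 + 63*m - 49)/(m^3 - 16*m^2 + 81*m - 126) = (m^2 - 8*m + 7)/(m^2 - 9*m + 18)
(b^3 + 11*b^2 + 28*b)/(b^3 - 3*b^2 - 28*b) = (b + 7)/(b - 7)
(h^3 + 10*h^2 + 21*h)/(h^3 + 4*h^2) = (h^2 + 10*h + 21)/(h*(h + 4))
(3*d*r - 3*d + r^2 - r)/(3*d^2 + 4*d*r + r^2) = (r - 1)/(d + r)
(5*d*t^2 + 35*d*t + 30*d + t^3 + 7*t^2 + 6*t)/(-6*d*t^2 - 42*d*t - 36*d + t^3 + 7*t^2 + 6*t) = (5*d + t)/(-6*d + t)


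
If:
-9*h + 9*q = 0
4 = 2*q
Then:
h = 2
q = 2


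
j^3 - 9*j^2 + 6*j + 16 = (j - 8)*(j - 2)*(j + 1)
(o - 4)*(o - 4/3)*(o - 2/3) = o^3 - 6*o^2 + 80*o/9 - 32/9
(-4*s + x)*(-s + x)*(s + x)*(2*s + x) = 8*s^4 + 2*s^3*x - 9*s^2*x^2 - 2*s*x^3 + x^4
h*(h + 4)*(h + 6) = h^3 + 10*h^2 + 24*h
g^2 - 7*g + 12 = (g - 4)*(g - 3)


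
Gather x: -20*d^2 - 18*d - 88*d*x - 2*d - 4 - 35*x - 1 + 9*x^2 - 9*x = -20*d^2 - 20*d + 9*x^2 + x*(-88*d - 44) - 5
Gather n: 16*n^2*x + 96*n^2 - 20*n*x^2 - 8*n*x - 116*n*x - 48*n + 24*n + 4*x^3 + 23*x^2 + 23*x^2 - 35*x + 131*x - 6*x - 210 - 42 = n^2*(16*x + 96) + n*(-20*x^2 - 124*x - 24) + 4*x^3 + 46*x^2 + 90*x - 252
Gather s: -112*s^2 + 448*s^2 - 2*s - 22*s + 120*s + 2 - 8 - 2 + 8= 336*s^2 + 96*s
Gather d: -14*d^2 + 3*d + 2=-14*d^2 + 3*d + 2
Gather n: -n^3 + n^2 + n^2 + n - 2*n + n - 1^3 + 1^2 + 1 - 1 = -n^3 + 2*n^2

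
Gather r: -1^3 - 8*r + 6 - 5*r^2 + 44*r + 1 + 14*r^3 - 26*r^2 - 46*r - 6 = 14*r^3 - 31*r^2 - 10*r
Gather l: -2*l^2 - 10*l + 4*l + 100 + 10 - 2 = -2*l^2 - 6*l + 108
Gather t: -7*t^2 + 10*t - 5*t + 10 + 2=-7*t^2 + 5*t + 12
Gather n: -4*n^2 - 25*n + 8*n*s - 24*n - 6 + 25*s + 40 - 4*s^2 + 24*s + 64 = -4*n^2 + n*(8*s - 49) - 4*s^2 + 49*s + 98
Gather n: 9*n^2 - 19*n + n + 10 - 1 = 9*n^2 - 18*n + 9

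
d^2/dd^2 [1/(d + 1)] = 2/(d + 1)^3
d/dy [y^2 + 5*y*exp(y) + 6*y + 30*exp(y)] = 5*y*exp(y) + 2*y + 35*exp(y) + 6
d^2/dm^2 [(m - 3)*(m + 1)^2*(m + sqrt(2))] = 12*m^2 - 6*m + 6*sqrt(2)*m - 10 - 2*sqrt(2)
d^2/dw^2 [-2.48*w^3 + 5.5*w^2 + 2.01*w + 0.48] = 11.0 - 14.88*w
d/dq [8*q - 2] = 8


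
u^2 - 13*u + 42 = (u - 7)*(u - 6)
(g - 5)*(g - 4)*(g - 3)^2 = g^4 - 15*g^3 + 83*g^2 - 201*g + 180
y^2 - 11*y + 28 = (y - 7)*(y - 4)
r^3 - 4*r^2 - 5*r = r*(r - 5)*(r + 1)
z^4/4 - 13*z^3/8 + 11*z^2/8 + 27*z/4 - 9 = (z/4 + 1/2)*(z - 4)*(z - 3)*(z - 3/2)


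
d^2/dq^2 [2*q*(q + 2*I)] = 4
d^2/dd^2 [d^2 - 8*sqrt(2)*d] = 2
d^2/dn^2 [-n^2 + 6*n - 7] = -2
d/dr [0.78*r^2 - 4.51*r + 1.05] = 1.56*r - 4.51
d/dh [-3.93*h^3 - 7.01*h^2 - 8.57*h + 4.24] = -11.79*h^2 - 14.02*h - 8.57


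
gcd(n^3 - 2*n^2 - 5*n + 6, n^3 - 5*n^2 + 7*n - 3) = n^2 - 4*n + 3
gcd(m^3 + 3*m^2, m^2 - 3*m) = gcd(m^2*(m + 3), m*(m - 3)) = m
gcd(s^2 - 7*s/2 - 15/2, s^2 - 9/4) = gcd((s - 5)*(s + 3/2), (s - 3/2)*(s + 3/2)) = s + 3/2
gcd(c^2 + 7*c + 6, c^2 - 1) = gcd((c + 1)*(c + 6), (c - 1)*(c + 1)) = c + 1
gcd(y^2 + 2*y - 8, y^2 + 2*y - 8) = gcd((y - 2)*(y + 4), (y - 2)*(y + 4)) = y^2 + 2*y - 8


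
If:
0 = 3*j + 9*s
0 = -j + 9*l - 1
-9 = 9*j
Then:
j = -1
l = 0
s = 1/3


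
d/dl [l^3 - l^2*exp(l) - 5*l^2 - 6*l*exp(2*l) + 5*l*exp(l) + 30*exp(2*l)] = -l^2*exp(l) + 3*l^2 - 12*l*exp(2*l) + 3*l*exp(l) - 10*l + 54*exp(2*l) + 5*exp(l)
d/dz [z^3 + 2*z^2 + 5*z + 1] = 3*z^2 + 4*z + 5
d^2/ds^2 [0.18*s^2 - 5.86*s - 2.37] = 0.360000000000000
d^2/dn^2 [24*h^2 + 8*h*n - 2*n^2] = -4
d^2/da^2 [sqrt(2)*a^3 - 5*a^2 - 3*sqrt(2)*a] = 6*sqrt(2)*a - 10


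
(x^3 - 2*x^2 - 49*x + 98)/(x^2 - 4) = (x^2 - 49)/(x + 2)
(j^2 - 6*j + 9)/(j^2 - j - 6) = (j - 3)/(j + 2)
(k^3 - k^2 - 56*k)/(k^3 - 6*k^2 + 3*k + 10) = k*(k^2 - k - 56)/(k^3 - 6*k^2 + 3*k + 10)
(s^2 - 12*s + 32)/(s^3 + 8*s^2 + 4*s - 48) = (s^2 - 12*s + 32)/(s^3 + 8*s^2 + 4*s - 48)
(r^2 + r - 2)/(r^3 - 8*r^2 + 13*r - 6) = (r + 2)/(r^2 - 7*r + 6)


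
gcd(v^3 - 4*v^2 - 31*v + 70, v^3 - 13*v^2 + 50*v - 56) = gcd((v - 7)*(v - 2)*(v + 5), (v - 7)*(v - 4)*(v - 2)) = v^2 - 9*v + 14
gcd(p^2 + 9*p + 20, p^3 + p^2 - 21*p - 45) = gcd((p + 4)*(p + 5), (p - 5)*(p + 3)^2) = 1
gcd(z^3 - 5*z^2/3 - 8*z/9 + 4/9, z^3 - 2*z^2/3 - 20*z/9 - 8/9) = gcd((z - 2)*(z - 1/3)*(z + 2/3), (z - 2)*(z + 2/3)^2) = z^2 - 4*z/3 - 4/3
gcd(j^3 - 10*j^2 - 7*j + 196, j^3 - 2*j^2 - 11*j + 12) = 1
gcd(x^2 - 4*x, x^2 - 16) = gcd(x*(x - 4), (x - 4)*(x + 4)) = x - 4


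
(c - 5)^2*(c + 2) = c^3 - 8*c^2 + 5*c + 50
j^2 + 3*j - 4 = (j - 1)*(j + 4)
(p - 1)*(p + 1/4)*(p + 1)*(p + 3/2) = p^4 + 7*p^3/4 - 5*p^2/8 - 7*p/4 - 3/8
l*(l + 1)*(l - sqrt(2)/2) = l^3 - sqrt(2)*l^2/2 + l^2 - sqrt(2)*l/2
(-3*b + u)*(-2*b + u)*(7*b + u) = 42*b^3 - 29*b^2*u + 2*b*u^2 + u^3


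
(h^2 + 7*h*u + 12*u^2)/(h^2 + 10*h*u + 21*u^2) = (h + 4*u)/(h + 7*u)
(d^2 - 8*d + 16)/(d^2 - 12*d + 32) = (d - 4)/(d - 8)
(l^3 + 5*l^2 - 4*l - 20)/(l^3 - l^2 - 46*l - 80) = (l - 2)/(l - 8)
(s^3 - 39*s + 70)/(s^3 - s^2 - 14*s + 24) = (s^2 + 2*s - 35)/(s^2 + s - 12)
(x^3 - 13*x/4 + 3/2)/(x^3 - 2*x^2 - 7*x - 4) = (-4*x^3 + 13*x - 6)/(4*(-x^3 + 2*x^2 + 7*x + 4))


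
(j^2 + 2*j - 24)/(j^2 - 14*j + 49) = (j^2 + 2*j - 24)/(j^2 - 14*j + 49)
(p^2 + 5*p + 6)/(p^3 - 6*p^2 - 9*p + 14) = (p + 3)/(p^2 - 8*p + 7)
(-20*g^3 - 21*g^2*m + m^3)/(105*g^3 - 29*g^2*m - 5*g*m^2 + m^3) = (-20*g^3 - 21*g^2*m + m^3)/(105*g^3 - 29*g^2*m - 5*g*m^2 + m^3)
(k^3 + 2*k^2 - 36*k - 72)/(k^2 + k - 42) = (k^2 + 8*k + 12)/(k + 7)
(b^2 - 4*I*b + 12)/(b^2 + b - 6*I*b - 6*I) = (b + 2*I)/(b + 1)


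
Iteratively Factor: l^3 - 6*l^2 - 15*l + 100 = (l + 4)*(l^2 - 10*l + 25) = (l - 5)*(l + 4)*(l - 5)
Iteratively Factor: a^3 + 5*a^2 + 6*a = (a + 3)*(a^2 + 2*a) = (a + 2)*(a + 3)*(a)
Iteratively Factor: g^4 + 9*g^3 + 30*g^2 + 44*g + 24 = (g + 2)*(g^3 + 7*g^2 + 16*g + 12) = (g + 2)^2*(g^2 + 5*g + 6) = (g + 2)^2*(g + 3)*(g + 2)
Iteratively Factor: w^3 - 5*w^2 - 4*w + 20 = (w + 2)*(w^2 - 7*w + 10) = (w - 5)*(w + 2)*(w - 2)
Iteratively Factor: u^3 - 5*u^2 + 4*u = (u - 1)*(u^2 - 4*u) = u*(u - 1)*(u - 4)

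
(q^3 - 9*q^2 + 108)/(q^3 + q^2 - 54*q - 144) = (q^2 - 12*q + 36)/(q^2 - 2*q - 48)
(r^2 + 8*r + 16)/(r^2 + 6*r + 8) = (r + 4)/(r + 2)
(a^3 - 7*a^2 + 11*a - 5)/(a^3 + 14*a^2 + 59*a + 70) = (a^3 - 7*a^2 + 11*a - 5)/(a^3 + 14*a^2 + 59*a + 70)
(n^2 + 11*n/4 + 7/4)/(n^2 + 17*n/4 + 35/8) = 2*(n + 1)/(2*n + 5)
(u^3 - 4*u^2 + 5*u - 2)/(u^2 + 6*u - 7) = (u^2 - 3*u + 2)/(u + 7)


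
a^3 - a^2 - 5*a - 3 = (a - 3)*(a + 1)^2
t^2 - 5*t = t*(t - 5)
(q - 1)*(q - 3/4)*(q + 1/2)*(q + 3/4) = q^4 - q^3/2 - 17*q^2/16 + 9*q/32 + 9/32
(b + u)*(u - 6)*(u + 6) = b*u^2 - 36*b + u^3 - 36*u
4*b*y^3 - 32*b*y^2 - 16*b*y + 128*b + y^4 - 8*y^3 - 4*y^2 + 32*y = (4*b + y)*(y - 8)*(y - 2)*(y + 2)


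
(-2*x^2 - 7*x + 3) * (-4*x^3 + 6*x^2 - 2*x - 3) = 8*x^5 + 16*x^4 - 50*x^3 + 38*x^2 + 15*x - 9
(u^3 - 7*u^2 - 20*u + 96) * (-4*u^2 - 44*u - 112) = -4*u^5 - 16*u^4 + 276*u^3 + 1280*u^2 - 1984*u - 10752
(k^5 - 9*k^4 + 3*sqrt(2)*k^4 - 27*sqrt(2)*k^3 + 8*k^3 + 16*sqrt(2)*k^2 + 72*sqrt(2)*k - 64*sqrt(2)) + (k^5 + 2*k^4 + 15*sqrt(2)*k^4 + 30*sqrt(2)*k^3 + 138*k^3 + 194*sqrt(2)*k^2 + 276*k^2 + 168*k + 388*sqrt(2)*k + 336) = 2*k^5 - 7*k^4 + 18*sqrt(2)*k^4 + 3*sqrt(2)*k^3 + 146*k^3 + 276*k^2 + 210*sqrt(2)*k^2 + 168*k + 460*sqrt(2)*k - 64*sqrt(2) + 336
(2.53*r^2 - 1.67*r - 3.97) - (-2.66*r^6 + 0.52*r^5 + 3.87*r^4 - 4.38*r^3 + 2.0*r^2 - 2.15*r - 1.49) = 2.66*r^6 - 0.52*r^5 - 3.87*r^4 + 4.38*r^3 + 0.53*r^2 + 0.48*r - 2.48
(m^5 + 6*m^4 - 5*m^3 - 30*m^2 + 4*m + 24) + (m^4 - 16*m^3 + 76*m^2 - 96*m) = m^5 + 7*m^4 - 21*m^3 + 46*m^2 - 92*m + 24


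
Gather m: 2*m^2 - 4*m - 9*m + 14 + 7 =2*m^2 - 13*m + 21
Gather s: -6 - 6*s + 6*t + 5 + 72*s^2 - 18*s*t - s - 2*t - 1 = 72*s^2 + s*(-18*t - 7) + 4*t - 2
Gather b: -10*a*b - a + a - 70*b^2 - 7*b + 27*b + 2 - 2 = -70*b^2 + b*(20 - 10*a)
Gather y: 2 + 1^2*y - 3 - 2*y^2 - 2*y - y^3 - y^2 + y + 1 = -y^3 - 3*y^2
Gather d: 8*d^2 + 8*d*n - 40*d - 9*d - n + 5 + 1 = 8*d^2 + d*(8*n - 49) - n + 6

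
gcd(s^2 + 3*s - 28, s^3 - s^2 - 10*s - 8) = s - 4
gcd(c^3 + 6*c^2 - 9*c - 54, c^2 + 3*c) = c + 3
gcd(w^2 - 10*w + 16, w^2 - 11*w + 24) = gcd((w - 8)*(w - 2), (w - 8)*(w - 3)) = w - 8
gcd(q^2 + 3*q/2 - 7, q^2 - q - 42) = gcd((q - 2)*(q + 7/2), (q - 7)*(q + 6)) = 1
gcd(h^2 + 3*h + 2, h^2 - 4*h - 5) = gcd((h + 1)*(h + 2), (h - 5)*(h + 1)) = h + 1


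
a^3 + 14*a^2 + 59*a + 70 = (a + 2)*(a + 5)*(a + 7)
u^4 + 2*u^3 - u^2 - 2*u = u*(u - 1)*(u + 1)*(u + 2)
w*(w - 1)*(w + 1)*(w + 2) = w^4 + 2*w^3 - w^2 - 2*w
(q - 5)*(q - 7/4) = q^2 - 27*q/4 + 35/4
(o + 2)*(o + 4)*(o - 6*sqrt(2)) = o^3 - 6*sqrt(2)*o^2 + 6*o^2 - 36*sqrt(2)*o + 8*o - 48*sqrt(2)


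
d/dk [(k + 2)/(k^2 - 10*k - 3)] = (k^2 - 10*k - 2*(k - 5)*(k + 2) - 3)/(-k^2 + 10*k + 3)^2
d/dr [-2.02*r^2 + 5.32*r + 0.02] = 5.32 - 4.04*r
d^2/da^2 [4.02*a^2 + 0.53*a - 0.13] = 8.04000000000000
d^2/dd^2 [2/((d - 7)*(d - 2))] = 4*((d - 7)^2 + (d - 7)*(d - 2) + (d - 2)^2)/((d - 7)^3*(d - 2)^3)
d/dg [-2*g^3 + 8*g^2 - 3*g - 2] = -6*g^2 + 16*g - 3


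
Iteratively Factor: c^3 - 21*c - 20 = (c - 5)*(c^2 + 5*c + 4) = (c - 5)*(c + 1)*(c + 4)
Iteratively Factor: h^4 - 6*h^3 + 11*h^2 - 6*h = (h - 2)*(h^3 - 4*h^2 + 3*h) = (h - 3)*(h - 2)*(h^2 - h) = h*(h - 3)*(h - 2)*(h - 1)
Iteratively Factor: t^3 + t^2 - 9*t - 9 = (t + 3)*(t^2 - 2*t - 3) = (t - 3)*(t + 3)*(t + 1)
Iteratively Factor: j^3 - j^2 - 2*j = (j + 1)*(j^2 - 2*j) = (j - 2)*(j + 1)*(j)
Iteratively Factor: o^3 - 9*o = (o)*(o^2 - 9) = o*(o - 3)*(o + 3)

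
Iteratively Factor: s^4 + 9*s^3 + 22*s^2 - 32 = (s - 1)*(s^3 + 10*s^2 + 32*s + 32) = (s - 1)*(s + 2)*(s^2 + 8*s + 16) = (s - 1)*(s + 2)*(s + 4)*(s + 4)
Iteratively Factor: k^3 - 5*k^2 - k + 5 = (k - 5)*(k^2 - 1) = (k - 5)*(k + 1)*(k - 1)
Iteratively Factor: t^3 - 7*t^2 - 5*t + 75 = (t - 5)*(t^2 - 2*t - 15) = (t - 5)^2*(t + 3)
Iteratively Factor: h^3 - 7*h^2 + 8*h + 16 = (h - 4)*(h^2 - 3*h - 4) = (h - 4)^2*(h + 1)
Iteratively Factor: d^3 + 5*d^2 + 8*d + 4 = (d + 1)*(d^2 + 4*d + 4) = (d + 1)*(d + 2)*(d + 2)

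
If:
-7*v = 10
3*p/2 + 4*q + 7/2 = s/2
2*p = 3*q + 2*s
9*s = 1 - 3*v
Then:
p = -124/315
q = -206/315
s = 37/63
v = -10/7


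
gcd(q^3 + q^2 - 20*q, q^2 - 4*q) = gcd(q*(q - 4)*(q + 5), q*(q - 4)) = q^2 - 4*q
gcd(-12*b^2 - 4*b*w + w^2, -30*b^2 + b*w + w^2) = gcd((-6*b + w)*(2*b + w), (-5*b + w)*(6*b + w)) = 1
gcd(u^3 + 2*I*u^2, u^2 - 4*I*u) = u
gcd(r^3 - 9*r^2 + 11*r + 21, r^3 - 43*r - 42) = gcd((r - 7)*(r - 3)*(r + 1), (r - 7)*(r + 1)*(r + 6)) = r^2 - 6*r - 7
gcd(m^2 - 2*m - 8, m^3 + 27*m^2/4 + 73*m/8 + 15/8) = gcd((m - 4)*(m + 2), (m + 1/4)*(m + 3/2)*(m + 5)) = 1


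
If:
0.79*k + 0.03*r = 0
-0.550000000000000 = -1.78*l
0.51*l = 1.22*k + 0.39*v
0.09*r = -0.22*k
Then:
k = 0.00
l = 0.31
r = 0.00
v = 0.40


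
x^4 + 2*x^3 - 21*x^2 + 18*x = x*(x - 3)*(x - 1)*(x + 6)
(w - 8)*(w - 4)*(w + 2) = w^3 - 10*w^2 + 8*w + 64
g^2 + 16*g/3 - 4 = (g - 2/3)*(g + 6)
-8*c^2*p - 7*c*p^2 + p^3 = p*(-8*c + p)*(c + p)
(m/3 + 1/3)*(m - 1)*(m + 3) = m^3/3 + m^2 - m/3 - 1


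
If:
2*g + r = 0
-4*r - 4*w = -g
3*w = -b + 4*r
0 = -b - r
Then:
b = 0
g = 0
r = 0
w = 0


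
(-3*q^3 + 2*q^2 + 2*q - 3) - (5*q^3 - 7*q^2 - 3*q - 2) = -8*q^3 + 9*q^2 + 5*q - 1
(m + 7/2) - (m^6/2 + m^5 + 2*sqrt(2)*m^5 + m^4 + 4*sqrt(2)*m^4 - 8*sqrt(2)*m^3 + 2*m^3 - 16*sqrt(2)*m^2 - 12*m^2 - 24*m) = -m^6/2 - 2*sqrt(2)*m^5 - m^5 - 4*sqrt(2)*m^4 - m^4 - 2*m^3 + 8*sqrt(2)*m^3 + 12*m^2 + 16*sqrt(2)*m^2 + 25*m + 7/2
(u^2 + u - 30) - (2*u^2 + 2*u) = -u^2 - u - 30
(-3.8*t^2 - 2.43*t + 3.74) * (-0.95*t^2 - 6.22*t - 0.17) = 3.61*t^4 + 25.9445*t^3 + 12.2076*t^2 - 22.8497*t - 0.6358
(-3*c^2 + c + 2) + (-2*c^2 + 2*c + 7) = -5*c^2 + 3*c + 9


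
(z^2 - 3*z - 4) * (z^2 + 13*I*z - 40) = z^4 - 3*z^3 + 13*I*z^3 - 44*z^2 - 39*I*z^2 + 120*z - 52*I*z + 160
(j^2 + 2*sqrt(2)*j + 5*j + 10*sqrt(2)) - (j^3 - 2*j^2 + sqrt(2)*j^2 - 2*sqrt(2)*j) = -j^3 - sqrt(2)*j^2 + 3*j^2 + 5*j + 4*sqrt(2)*j + 10*sqrt(2)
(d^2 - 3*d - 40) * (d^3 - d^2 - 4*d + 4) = d^5 - 4*d^4 - 41*d^3 + 56*d^2 + 148*d - 160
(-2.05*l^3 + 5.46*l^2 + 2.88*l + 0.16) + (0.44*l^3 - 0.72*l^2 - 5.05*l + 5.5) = -1.61*l^3 + 4.74*l^2 - 2.17*l + 5.66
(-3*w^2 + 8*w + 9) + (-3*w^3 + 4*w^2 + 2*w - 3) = -3*w^3 + w^2 + 10*w + 6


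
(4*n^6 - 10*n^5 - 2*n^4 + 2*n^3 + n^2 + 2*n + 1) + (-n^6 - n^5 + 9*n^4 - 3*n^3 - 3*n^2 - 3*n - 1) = 3*n^6 - 11*n^5 + 7*n^4 - n^3 - 2*n^2 - n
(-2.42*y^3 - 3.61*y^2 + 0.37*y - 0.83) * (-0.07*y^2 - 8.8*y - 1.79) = 0.1694*y^5 + 21.5487*y^4 + 36.0739*y^3 + 3.264*y^2 + 6.6417*y + 1.4857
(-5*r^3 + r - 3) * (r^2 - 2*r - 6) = -5*r^5 + 10*r^4 + 31*r^3 - 5*r^2 + 18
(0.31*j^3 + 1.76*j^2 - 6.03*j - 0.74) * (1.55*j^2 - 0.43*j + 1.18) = 0.4805*j^5 + 2.5947*j^4 - 9.7375*j^3 + 3.5227*j^2 - 6.7972*j - 0.8732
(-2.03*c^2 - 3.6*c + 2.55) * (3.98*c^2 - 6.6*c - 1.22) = -8.0794*c^4 - 0.930000000000001*c^3 + 36.3856*c^2 - 12.438*c - 3.111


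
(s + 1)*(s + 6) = s^2 + 7*s + 6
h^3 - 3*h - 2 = (h - 2)*(h + 1)^2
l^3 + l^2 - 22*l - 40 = (l - 5)*(l + 2)*(l + 4)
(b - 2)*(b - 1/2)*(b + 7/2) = b^3 + b^2 - 31*b/4 + 7/2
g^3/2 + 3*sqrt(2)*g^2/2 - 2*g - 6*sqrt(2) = (g/2 + 1)*(g - 2)*(g + 3*sqrt(2))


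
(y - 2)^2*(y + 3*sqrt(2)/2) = y^3 - 4*y^2 + 3*sqrt(2)*y^2/2 - 6*sqrt(2)*y + 4*y + 6*sqrt(2)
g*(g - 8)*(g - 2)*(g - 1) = g^4 - 11*g^3 + 26*g^2 - 16*g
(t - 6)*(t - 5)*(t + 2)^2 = t^4 - 7*t^3 - 10*t^2 + 76*t + 120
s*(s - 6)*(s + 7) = s^3 + s^2 - 42*s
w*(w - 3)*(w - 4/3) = w^3 - 13*w^2/3 + 4*w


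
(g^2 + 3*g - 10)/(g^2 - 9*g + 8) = (g^2 + 3*g - 10)/(g^2 - 9*g + 8)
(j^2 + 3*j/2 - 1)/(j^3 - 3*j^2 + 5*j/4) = 2*(j + 2)/(j*(2*j - 5))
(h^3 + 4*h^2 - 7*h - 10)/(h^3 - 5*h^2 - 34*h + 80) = (h + 1)/(h - 8)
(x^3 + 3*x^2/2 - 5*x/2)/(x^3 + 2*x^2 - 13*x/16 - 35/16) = 8*x*(2*x + 5)/(16*x^2 + 48*x + 35)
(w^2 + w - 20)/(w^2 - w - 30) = (w - 4)/(w - 6)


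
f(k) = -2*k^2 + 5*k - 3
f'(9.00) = -31.00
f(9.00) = -120.00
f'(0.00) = 5.00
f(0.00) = -3.00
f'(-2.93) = 16.72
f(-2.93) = -34.82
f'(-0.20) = 5.80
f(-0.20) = -4.08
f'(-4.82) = 24.28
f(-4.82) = -73.56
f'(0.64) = 2.44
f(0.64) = -0.62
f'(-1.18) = 9.72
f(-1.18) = -11.68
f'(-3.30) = 18.20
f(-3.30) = -41.28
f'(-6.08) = 29.32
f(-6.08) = -107.33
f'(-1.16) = 9.64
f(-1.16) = -11.49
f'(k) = 5 - 4*k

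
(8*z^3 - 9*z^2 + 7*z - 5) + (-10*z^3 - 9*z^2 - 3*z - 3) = -2*z^3 - 18*z^2 + 4*z - 8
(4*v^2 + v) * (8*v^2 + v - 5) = 32*v^4 + 12*v^3 - 19*v^2 - 5*v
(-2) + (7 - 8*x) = 5 - 8*x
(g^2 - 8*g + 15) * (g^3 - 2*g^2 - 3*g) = g^5 - 10*g^4 + 28*g^3 - 6*g^2 - 45*g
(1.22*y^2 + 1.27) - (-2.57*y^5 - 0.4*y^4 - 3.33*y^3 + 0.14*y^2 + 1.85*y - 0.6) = 2.57*y^5 + 0.4*y^4 + 3.33*y^3 + 1.08*y^2 - 1.85*y + 1.87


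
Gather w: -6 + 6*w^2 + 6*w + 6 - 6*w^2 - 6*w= 0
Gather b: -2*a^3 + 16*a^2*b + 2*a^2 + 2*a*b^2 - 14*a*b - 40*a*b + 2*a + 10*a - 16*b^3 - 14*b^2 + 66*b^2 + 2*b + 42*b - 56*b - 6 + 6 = -2*a^3 + 2*a^2 + 12*a - 16*b^3 + b^2*(2*a + 52) + b*(16*a^2 - 54*a - 12)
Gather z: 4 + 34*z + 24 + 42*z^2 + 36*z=42*z^2 + 70*z + 28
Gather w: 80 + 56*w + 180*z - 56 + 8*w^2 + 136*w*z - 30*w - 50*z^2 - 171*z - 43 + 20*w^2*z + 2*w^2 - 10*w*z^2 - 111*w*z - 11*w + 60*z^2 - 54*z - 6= w^2*(20*z + 10) + w*(-10*z^2 + 25*z + 15) + 10*z^2 - 45*z - 25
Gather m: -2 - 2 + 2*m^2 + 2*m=2*m^2 + 2*m - 4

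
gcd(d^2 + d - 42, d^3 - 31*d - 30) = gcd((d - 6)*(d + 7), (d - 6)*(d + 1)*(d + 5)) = d - 6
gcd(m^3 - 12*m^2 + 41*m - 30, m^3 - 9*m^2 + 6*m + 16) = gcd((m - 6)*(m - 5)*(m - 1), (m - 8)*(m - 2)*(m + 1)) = 1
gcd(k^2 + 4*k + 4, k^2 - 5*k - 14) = k + 2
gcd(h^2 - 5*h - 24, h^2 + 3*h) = h + 3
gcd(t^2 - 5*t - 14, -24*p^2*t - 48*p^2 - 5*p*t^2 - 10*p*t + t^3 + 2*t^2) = t + 2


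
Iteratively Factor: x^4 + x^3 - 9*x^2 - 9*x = (x + 1)*(x^3 - 9*x) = x*(x + 1)*(x^2 - 9) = x*(x + 1)*(x + 3)*(x - 3)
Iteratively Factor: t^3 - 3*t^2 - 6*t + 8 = (t - 1)*(t^2 - 2*t - 8) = (t - 4)*(t - 1)*(t + 2)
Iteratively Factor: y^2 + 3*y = (y)*(y + 3)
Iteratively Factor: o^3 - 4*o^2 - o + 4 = (o - 1)*(o^2 - 3*o - 4) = (o - 4)*(o - 1)*(o + 1)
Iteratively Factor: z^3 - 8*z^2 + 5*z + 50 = (z + 2)*(z^2 - 10*z + 25) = (z - 5)*(z + 2)*(z - 5)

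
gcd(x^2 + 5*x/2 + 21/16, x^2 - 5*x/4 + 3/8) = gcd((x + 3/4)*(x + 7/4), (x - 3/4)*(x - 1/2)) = 1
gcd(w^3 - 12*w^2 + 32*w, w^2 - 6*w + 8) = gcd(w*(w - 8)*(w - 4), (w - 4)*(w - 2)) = w - 4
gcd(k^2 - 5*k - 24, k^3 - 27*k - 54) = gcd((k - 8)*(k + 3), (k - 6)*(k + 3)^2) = k + 3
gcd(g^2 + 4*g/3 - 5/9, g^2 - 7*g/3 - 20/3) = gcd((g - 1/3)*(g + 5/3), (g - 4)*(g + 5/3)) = g + 5/3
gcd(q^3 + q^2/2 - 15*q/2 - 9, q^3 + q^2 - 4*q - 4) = q + 2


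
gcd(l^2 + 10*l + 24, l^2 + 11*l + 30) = l + 6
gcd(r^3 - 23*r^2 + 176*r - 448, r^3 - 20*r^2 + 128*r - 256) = r^2 - 16*r + 64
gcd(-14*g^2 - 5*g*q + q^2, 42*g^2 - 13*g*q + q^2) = -7*g + q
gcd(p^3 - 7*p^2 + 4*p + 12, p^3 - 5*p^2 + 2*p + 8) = p^2 - p - 2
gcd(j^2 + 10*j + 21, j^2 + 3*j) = j + 3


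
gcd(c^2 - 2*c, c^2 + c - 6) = c - 2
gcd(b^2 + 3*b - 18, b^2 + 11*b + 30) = b + 6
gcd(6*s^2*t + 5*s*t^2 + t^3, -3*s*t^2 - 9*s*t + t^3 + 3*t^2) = t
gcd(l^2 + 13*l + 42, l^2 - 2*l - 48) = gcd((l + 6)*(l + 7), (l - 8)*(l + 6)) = l + 6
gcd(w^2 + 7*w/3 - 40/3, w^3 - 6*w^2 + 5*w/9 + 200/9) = w - 8/3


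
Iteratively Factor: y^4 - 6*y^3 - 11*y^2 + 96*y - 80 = (y + 4)*(y^3 - 10*y^2 + 29*y - 20) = (y - 1)*(y + 4)*(y^2 - 9*y + 20) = (y - 5)*(y - 1)*(y + 4)*(y - 4)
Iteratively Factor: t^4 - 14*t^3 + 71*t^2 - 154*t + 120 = (t - 2)*(t^3 - 12*t^2 + 47*t - 60) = (t - 5)*(t - 2)*(t^2 - 7*t + 12) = (t - 5)*(t - 3)*(t - 2)*(t - 4)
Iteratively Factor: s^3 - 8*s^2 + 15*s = (s)*(s^2 - 8*s + 15) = s*(s - 5)*(s - 3)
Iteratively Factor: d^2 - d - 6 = (d + 2)*(d - 3)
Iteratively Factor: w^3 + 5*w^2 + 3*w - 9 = (w + 3)*(w^2 + 2*w - 3) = (w + 3)^2*(w - 1)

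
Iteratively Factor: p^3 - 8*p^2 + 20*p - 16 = (p - 2)*(p^2 - 6*p + 8) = (p - 4)*(p - 2)*(p - 2)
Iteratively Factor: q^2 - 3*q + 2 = (q - 2)*(q - 1)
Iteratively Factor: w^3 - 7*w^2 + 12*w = (w - 3)*(w^2 - 4*w) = w*(w - 3)*(w - 4)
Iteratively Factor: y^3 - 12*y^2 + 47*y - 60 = (y - 4)*(y^2 - 8*y + 15) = (y - 4)*(y - 3)*(y - 5)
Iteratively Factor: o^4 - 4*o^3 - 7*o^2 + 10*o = (o + 2)*(o^3 - 6*o^2 + 5*o) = (o - 1)*(o + 2)*(o^2 - 5*o) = (o - 5)*(o - 1)*(o + 2)*(o)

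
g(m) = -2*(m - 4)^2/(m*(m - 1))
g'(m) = 2*(m - 4)^2/(m*(m - 1)^2) - 2*(2*m - 8)/(m*(m - 1)) + 2*(m - 4)^2/(m^2*(m - 1))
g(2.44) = -1.39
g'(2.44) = 3.31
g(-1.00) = -25.00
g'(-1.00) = -27.50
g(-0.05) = -624.86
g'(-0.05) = -12783.67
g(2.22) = -2.34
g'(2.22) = 5.60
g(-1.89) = -12.70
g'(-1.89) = -6.80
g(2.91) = -0.43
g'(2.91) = 1.16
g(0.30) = 130.38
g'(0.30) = -318.82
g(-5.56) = -5.01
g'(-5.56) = -0.62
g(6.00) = -0.27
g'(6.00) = -0.17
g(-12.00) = -3.28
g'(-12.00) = -0.12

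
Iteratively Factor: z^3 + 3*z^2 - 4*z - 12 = (z + 2)*(z^2 + z - 6) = (z - 2)*(z + 2)*(z + 3)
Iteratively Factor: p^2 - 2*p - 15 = (p - 5)*(p + 3)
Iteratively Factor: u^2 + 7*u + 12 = (u + 3)*(u + 4)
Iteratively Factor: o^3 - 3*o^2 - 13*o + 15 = (o - 5)*(o^2 + 2*o - 3) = (o - 5)*(o + 3)*(o - 1)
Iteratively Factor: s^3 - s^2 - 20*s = (s)*(s^2 - s - 20) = s*(s - 5)*(s + 4)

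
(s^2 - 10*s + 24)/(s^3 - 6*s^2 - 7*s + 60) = (s - 6)/(s^2 - 2*s - 15)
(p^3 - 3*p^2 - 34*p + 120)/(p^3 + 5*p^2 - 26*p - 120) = (p - 4)/(p + 4)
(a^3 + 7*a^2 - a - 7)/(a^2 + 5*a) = (a^3 + 7*a^2 - a - 7)/(a*(a + 5))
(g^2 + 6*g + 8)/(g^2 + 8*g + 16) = (g + 2)/(g + 4)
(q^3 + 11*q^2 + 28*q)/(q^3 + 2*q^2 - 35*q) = (q + 4)/(q - 5)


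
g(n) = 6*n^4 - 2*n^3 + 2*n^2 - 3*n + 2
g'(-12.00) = -42387.00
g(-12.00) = 128198.00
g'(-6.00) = -5427.00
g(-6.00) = 8300.00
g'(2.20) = 232.31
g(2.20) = 124.34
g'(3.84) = 1282.84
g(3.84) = 1211.32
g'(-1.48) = -99.87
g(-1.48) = 46.09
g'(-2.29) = -331.84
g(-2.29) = 208.38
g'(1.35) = 50.51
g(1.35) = 16.60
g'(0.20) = -2.25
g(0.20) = 1.47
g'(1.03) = 20.98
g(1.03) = 5.60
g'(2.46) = 327.82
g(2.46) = 196.68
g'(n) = 24*n^3 - 6*n^2 + 4*n - 3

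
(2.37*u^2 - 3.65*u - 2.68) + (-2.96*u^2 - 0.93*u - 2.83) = -0.59*u^2 - 4.58*u - 5.51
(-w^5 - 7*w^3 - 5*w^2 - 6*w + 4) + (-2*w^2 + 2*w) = -w^5 - 7*w^3 - 7*w^2 - 4*w + 4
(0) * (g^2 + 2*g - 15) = 0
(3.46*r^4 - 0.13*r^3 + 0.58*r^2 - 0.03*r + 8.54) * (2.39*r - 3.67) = 8.2694*r^5 - 13.0089*r^4 + 1.8633*r^3 - 2.2003*r^2 + 20.5207*r - 31.3418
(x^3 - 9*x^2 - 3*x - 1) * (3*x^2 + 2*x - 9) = 3*x^5 - 25*x^4 - 36*x^3 + 72*x^2 + 25*x + 9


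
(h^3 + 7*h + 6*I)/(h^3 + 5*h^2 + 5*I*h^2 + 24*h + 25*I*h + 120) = (h^2 + 3*I*h - 2)/(h^2 + h*(5 + 8*I) + 40*I)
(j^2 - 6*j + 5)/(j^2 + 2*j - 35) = (j - 1)/(j + 7)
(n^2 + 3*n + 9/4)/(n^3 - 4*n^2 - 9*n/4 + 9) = (2*n + 3)/(2*n^2 - 11*n + 12)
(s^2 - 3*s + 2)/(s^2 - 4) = (s - 1)/(s + 2)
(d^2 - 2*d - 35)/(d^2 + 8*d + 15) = (d - 7)/(d + 3)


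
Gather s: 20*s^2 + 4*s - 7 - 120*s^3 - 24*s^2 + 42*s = -120*s^3 - 4*s^2 + 46*s - 7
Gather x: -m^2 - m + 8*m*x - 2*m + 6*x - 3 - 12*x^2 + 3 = -m^2 - 3*m - 12*x^2 + x*(8*m + 6)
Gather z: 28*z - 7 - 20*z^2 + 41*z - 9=-20*z^2 + 69*z - 16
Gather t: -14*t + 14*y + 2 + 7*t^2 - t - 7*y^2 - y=7*t^2 - 15*t - 7*y^2 + 13*y + 2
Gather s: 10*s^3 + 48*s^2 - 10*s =10*s^3 + 48*s^2 - 10*s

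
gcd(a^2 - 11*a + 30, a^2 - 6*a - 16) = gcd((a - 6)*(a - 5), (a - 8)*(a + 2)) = 1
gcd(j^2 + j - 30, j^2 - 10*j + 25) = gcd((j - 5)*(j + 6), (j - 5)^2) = j - 5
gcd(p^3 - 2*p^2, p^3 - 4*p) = p^2 - 2*p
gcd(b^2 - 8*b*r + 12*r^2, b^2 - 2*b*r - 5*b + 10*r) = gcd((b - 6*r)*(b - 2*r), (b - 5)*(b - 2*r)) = -b + 2*r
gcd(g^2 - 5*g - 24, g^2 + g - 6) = g + 3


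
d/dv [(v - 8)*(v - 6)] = 2*v - 14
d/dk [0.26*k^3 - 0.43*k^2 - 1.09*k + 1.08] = 0.78*k^2 - 0.86*k - 1.09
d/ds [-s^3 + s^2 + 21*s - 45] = -3*s^2 + 2*s + 21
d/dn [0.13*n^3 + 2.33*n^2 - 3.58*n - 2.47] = 0.39*n^2 + 4.66*n - 3.58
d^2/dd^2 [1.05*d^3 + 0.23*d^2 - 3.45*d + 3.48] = 6.3*d + 0.46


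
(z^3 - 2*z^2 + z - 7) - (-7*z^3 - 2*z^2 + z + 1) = 8*z^3 - 8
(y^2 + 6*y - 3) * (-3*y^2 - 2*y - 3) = -3*y^4 - 20*y^3 - 6*y^2 - 12*y + 9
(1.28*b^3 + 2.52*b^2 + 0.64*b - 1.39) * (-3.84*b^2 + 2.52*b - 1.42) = -4.9152*b^5 - 6.4512*b^4 + 2.0752*b^3 + 3.372*b^2 - 4.4116*b + 1.9738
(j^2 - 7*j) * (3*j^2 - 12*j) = 3*j^4 - 33*j^3 + 84*j^2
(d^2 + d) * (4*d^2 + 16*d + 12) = 4*d^4 + 20*d^3 + 28*d^2 + 12*d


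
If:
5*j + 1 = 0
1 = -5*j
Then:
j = -1/5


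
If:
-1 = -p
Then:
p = 1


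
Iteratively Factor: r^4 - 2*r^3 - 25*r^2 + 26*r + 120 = (r - 5)*(r^3 + 3*r^2 - 10*r - 24) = (r - 5)*(r - 3)*(r^2 + 6*r + 8) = (r - 5)*(r - 3)*(r + 2)*(r + 4)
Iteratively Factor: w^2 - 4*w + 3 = (w - 3)*(w - 1)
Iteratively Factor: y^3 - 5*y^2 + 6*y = (y - 2)*(y^2 - 3*y) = (y - 3)*(y - 2)*(y)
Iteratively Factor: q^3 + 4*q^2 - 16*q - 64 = (q + 4)*(q^2 - 16) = (q - 4)*(q + 4)*(q + 4)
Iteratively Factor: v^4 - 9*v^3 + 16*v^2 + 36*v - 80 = (v - 2)*(v^3 - 7*v^2 + 2*v + 40) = (v - 5)*(v - 2)*(v^2 - 2*v - 8) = (v - 5)*(v - 4)*(v - 2)*(v + 2)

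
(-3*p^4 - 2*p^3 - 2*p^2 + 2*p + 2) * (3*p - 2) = -9*p^5 - 2*p^3 + 10*p^2 + 2*p - 4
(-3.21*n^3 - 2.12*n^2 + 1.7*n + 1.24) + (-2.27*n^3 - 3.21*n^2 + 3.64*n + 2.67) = -5.48*n^3 - 5.33*n^2 + 5.34*n + 3.91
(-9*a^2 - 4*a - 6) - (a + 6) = -9*a^2 - 5*a - 12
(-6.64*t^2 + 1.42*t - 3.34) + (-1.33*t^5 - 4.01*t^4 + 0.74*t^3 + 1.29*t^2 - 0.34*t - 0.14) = -1.33*t^5 - 4.01*t^4 + 0.74*t^3 - 5.35*t^2 + 1.08*t - 3.48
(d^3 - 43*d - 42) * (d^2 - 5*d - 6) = d^5 - 5*d^4 - 49*d^3 + 173*d^2 + 468*d + 252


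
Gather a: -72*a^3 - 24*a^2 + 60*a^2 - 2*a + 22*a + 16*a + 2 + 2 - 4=-72*a^3 + 36*a^2 + 36*a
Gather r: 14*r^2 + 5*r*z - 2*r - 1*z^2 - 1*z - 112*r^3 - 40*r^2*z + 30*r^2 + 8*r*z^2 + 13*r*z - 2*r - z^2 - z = -112*r^3 + r^2*(44 - 40*z) + r*(8*z^2 + 18*z - 4) - 2*z^2 - 2*z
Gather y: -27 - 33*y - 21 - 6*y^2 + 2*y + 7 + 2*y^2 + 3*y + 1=-4*y^2 - 28*y - 40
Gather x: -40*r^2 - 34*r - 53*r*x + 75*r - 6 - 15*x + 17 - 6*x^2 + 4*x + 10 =-40*r^2 + 41*r - 6*x^2 + x*(-53*r - 11) + 21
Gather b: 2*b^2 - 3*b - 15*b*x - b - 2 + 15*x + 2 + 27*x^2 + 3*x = 2*b^2 + b*(-15*x - 4) + 27*x^2 + 18*x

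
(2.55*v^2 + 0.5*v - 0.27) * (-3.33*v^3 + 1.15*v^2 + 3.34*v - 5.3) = -8.4915*v^5 + 1.2675*v^4 + 9.9911*v^3 - 12.1555*v^2 - 3.5518*v + 1.431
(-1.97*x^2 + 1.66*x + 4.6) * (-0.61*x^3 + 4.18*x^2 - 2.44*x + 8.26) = 1.2017*x^5 - 9.2472*x^4 + 8.9396*x^3 - 1.0946*x^2 + 2.4876*x + 37.996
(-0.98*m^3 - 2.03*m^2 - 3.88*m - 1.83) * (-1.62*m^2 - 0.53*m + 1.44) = 1.5876*m^5 + 3.808*m^4 + 5.9503*m^3 + 2.0978*m^2 - 4.6173*m - 2.6352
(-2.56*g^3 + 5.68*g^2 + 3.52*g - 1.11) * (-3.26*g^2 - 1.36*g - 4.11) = 8.3456*g^5 - 15.0352*g^4 - 8.6784*g^3 - 24.5134*g^2 - 12.9576*g + 4.5621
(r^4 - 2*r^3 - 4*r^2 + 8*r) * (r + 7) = r^5 + 5*r^4 - 18*r^3 - 20*r^2 + 56*r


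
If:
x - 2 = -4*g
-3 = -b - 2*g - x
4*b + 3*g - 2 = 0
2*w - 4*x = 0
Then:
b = 7/11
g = -2/11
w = 60/11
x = 30/11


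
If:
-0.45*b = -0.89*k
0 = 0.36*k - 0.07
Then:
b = 0.38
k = 0.19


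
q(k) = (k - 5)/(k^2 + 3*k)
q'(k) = (-2*k - 3)*(k - 5)/(k^2 + 3*k)^2 + 1/(k^2 + 3*k)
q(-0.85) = 3.20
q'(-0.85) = 1.73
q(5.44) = 0.01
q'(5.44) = 0.02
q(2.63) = -0.16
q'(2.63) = 0.16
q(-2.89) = 24.82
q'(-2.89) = -220.19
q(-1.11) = 2.91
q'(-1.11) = 0.61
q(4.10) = -0.03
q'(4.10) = 0.05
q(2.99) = -0.11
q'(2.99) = 0.11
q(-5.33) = -0.83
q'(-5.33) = -0.43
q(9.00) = 0.04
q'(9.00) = 0.00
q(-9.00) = -0.26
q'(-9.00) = -0.05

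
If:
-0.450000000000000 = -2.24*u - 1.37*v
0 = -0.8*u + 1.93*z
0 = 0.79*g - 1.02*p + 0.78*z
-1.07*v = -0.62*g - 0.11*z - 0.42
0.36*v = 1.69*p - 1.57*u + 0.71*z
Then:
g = 0.08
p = 0.04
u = -0.07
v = 0.44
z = -0.03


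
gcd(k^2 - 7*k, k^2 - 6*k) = k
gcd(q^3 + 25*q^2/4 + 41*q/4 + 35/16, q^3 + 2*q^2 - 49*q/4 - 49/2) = q + 7/2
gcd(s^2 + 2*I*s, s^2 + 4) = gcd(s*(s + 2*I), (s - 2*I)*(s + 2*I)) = s + 2*I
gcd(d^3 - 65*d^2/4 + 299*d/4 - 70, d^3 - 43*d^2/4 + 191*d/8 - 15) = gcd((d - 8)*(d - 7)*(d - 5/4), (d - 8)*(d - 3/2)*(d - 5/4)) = d^2 - 37*d/4 + 10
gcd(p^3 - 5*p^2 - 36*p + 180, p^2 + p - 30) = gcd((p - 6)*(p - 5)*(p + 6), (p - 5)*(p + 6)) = p^2 + p - 30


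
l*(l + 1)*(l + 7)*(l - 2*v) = l^4 - 2*l^3*v + 8*l^3 - 16*l^2*v + 7*l^2 - 14*l*v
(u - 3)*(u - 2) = u^2 - 5*u + 6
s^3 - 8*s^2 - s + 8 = (s - 8)*(s - 1)*(s + 1)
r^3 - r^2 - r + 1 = (r - 1)^2*(r + 1)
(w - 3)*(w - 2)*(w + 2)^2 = w^4 - w^3 - 10*w^2 + 4*w + 24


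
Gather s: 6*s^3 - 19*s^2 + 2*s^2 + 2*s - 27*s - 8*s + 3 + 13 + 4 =6*s^3 - 17*s^2 - 33*s + 20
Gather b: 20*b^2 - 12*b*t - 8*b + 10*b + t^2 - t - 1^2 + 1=20*b^2 + b*(2 - 12*t) + t^2 - t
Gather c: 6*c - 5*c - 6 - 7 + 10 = c - 3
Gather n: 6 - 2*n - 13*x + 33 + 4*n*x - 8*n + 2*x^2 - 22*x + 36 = n*(4*x - 10) + 2*x^2 - 35*x + 75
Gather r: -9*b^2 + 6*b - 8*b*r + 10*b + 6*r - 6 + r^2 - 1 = -9*b^2 + 16*b + r^2 + r*(6 - 8*b) - 7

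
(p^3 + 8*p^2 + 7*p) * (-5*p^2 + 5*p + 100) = -5*p^5 - 35*p^4 + 105*p^3 + 835*p^2 + 700*p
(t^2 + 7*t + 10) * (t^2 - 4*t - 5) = t^4 + 3*t^3 - 23*t^2 - 75*t - 50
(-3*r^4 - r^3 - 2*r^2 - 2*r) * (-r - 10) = 3*r^5 + 31*r^4 + 12*r^3 + 22*r^2 + 20*r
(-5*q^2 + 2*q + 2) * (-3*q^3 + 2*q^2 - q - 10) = 15*q^5 - 16*q^4 + 3*q^3 + 52*q^2 - 22*q - 20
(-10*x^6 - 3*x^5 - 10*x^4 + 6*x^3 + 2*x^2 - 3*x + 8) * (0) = 0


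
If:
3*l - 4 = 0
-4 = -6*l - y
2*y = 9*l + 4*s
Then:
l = 4/3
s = -5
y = -4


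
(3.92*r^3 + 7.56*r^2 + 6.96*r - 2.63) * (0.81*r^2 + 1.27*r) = 3.1752*r^5 + 11.102*r^4 + 15.2388*r^3 + 6.7089*r^2 - 3.3401*r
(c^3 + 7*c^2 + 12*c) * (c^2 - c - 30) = c^5 + 6*c^4 - 25*c^3 - 222*c^2 - 360*c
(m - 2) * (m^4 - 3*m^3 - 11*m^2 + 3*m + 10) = m^5 - 5*m^4 - 5*m^3 + 25*m^2 + 4*m - 20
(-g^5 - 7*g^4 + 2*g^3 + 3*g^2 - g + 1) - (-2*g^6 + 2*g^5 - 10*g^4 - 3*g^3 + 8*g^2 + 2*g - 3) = 2*g^6 - 3*g^5 + 3*g^4 + 5*g^3 - 5*g^2 - 3*g + 4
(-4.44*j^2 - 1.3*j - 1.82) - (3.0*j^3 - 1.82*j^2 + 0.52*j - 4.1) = -3.0*j^3 - 2.62*j^2 - 1.82*j + 2.28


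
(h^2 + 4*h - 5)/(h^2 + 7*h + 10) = (h - 1)/(h + 2)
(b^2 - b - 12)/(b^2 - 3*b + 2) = (b^2 - b - 12)/(b^2 - 3*b + 2)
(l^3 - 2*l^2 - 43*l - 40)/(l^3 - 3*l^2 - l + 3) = (l^2 - 3*l - 40)/(l^2 - 4*l + 3)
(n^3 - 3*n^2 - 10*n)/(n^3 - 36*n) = (n^2 - 3*n - 10)/(n^2 - 36)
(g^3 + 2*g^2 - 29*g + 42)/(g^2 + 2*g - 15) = (g^2 + 5*g - 14)/(g + 5)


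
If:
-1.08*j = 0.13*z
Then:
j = -0.12037037037037*z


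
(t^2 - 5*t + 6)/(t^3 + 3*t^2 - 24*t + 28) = (t - 3)/(t^2 + 5*t - 14)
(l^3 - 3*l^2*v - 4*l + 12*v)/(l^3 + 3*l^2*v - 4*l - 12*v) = (l - 3*v)/(l + 3*v)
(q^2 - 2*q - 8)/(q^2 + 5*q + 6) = (q - 4)/(q + 3)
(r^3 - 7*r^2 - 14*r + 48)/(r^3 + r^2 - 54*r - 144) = (r - 2)/(r + 6)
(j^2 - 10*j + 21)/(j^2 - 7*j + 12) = (j - 7)/(j - 4)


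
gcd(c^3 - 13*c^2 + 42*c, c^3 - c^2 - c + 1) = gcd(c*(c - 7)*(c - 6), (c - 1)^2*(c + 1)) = 1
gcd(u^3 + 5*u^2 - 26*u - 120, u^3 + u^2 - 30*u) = u^2 + u - 30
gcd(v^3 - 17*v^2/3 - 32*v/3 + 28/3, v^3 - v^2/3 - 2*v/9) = v - 2/3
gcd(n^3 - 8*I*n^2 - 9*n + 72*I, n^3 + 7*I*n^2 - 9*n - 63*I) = n^2 - 9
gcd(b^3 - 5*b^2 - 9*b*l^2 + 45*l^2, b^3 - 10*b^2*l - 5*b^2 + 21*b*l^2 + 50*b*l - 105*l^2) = b^2 - 3*b*l - 5*b + 15*l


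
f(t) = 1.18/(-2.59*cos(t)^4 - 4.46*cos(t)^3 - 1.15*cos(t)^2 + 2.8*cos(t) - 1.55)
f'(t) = 1.18*(-10.36*sin(t)*cos(t)^3 - 13.38*sin(t)*cos(t)^2 - 2.3*sin(t)*cos(t) + 2.8*sin(t))/(-2.59*cos(t)^4 - 4.46*cos(t)^3 - 1.15*cos(t)^2 + 2.8*cos(t) - 1.55)^2 = (-12.2248*cos(t)^3 - 15.7884*cos(t)^2 - 2.714*cos(t) + 3.304)*sin(t)/(2.59*cos(t)^4 + 4.46*cos(t)^3 + 1.15*cos(t)^2 - 2.8*cos(t) + 1.55)^2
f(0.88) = -0.65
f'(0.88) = -1.87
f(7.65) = -1.10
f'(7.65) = 1.71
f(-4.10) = -0.40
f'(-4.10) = 0.18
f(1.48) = -0.90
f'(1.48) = 1.70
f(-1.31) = -1.19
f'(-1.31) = -1.32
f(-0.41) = -0.23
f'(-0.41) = 0.32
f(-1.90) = -0.48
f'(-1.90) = -0.46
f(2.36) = -0.37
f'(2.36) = 0.11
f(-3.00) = -0.33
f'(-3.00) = -0.03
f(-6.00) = -0.19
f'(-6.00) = -0.19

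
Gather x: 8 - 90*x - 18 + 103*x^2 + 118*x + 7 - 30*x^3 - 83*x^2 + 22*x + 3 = -30*x^3 + 20*x^2 + 50*x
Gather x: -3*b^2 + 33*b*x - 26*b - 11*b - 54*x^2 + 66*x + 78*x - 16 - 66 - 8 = -3*b^2 - 37*b - 54*x^2 + x*(33*b + 144) - 90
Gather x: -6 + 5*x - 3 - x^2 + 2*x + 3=-x^2 + 7*x - 6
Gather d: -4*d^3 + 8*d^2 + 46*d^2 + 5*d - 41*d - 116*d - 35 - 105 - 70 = -4*d^3 + 54*d^2 - 152*d - 210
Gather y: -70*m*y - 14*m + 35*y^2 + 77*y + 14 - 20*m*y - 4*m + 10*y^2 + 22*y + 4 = -18*m + 45*y^2 + y*(99 - 90*m) + 18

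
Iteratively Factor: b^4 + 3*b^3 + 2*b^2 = (b + 1)*(b^3 + 2*b^2) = (b + 1)*(b + 2)*(b^2) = b*(b + 1)*(b + 2)*(b)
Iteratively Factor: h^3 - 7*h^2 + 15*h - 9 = (h - 3)*(h^2 - 4*h + 3) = (h - 3)*(h - 1)*(h - 3)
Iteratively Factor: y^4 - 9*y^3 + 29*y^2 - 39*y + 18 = (y - 3)*(y^3 - 6*y^2 + 11*y - 6) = (y - 3)^2*(y^2 - 3*y + 2) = (y - 3)^2*(y - 1)*(y - 2)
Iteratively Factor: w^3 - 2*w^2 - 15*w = (w)*(w^2 - 2*w - 15) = w*(w + 3)*(w - 5)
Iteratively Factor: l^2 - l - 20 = (l + 4)*(l - 5)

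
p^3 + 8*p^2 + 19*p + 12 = (p + 1)*(p + 3)*(p + 4)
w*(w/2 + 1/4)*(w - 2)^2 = w^4/2 - 7*w^3/4 + w^2 + w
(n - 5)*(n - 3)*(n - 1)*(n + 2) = n^4 - 7*n^3 + 5*n^2 + 31*n - 30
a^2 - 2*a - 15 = (a - 5)*(a + 3)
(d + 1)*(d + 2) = d^2 + 3*d + 2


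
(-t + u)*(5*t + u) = -5*t^2 + 4*t*u + u^2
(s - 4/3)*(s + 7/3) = s^2 + s - 28/9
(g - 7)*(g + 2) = g^2 - 5*g - 14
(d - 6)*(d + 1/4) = d^2 - 23*d/4 - 3/2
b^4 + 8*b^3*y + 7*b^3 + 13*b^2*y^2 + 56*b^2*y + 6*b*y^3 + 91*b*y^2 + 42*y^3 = (b + 7)*(b + y)^2*(b + 6*y)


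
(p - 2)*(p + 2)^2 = p^3 + 2*p^2 - 4*p - 8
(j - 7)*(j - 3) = j^2 - 10*j + 21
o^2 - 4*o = o*(o - 4)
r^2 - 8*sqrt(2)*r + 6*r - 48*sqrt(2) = (r + 6)*(r - 8*sqrt(2))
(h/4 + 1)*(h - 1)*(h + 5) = h^3/4 + 2*h^2 + 11*h/4 - 5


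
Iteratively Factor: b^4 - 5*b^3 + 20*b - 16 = (b - 2)*(b^3 - 3*b^2 - 6*b + 8) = (b - 4)*(b - 2)*(b^2 + b - 2) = (b - 4)*(b - 2)*(b - 1)*(b + 2)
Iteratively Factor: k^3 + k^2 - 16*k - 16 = (k - 4)*(k^2 + 5*k + 4) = (k - 4)*(k + 4)*(k + 1)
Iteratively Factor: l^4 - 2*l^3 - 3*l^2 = (l + 1)*(l^3 - 3*l^2) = (l - 3)*(l + 1)*(l^2) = l*(l - 3)*(l + 1)*(l)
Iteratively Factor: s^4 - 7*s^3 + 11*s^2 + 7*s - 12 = (s - 3)*(s^3 - 4*s^2 - s + 4) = (s - 3)*(s + 1)*(s^2 - 5*s + 4) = (s - 4)*(s - 3)*(s + 1)*(s - 1)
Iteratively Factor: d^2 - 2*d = (d)*(d - 2)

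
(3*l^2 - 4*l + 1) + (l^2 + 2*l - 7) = 4*l^2 - 2*l - 6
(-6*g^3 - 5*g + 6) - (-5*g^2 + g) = -6*g^3 + 5*g^2 - 6*g + 6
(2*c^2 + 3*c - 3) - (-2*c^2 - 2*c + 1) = 4*c^2 + 5*c - 4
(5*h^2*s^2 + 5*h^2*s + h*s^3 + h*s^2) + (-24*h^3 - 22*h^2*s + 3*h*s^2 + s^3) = -24*h^3 + 5*h^2*s^2 - 17*h^2*s + h*s^3 + 4*h*s^2 + s^3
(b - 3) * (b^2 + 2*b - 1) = b^3 - b^2 - 7*b + 3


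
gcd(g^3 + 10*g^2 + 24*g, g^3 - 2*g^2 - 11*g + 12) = 1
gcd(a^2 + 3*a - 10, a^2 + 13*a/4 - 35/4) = a + 5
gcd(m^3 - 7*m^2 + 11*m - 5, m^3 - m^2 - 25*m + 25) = m^2 - 6*m + 5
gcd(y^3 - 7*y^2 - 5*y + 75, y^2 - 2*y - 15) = y^2 - 2*y - 15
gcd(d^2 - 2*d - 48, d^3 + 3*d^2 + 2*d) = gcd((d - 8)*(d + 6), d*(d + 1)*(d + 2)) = 1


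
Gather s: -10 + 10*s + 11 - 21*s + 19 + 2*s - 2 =18 - 9*s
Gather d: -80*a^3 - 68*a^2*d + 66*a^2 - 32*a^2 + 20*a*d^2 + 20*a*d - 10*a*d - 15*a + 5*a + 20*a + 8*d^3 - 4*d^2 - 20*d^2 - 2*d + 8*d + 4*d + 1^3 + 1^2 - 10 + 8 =-80*a^3 + 34*a^2 + 10*a + 8*d^3 + d^2*(20*a - 24) + d*(-68*a^2 + 10*a + 10)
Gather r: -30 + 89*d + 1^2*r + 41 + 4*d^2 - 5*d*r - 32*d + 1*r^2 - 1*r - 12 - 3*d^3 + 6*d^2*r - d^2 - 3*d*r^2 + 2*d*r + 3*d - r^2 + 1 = -3*d^3 + 3*d^2 - 3*d*r^2 + 60*d + r*(6*d^2 - 3*d)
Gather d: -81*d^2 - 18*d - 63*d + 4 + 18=-81*d^2 - 81*d + 22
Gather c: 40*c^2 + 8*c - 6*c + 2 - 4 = 40*c^2 + 2*c - 2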